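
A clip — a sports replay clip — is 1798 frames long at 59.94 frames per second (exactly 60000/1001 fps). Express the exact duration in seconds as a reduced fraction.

899899/30000 seconds

Running time = 1798 ÷ (60000/1001) = 1798 × 1001/60000 = 899899/30000 s.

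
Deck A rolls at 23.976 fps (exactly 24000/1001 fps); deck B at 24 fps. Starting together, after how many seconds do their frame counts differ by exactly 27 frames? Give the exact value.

1126.125 seconds

The gap grows by |24 − 24000/1001| = 24/1001 frames per second.
Time for a 27-frame gap: 27 ÷ (24/1001) = 1126.125 s.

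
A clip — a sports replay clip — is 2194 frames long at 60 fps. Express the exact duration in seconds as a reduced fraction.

Running time = 2194 ÷ (60) = 2194 × 1/60 = 1097/30 s.

1097/30 seconds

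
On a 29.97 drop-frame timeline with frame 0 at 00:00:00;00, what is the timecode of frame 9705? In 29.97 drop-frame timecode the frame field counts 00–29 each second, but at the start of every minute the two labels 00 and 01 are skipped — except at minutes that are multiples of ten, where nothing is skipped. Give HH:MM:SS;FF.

00:05:23;25

Each 10-minute DF block holds 10 × 60 × 30 − 9 × 2 = 17982 frames. 9705 ÷ 17982 → 0 full blocks, remainder 9705.
Within the partial block the first minute is 1800 frames and each further minute 1798, so 5 further minute boundaries passed. Total skipped labels = 18 × 0 + 2 × 5 = 10.
Non-drop label index = 9705 + 10 = 9715; at 30 labels/s that is 00:05:23:25, i.e. DF 00:05:23;25.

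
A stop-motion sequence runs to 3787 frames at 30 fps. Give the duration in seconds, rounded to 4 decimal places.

Running time = 3787 × 1/30 = 3787/30 s ≈ 126.2333 s.

126.2333 seconds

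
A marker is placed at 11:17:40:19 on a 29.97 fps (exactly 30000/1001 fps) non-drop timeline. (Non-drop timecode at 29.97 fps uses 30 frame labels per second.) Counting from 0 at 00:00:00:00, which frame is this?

1219819

Total seconds to the label: (11 × 3600 + 17 × 60 + 40) = 40660.
Frame index = 40660 × 30 + 19 = 1219819.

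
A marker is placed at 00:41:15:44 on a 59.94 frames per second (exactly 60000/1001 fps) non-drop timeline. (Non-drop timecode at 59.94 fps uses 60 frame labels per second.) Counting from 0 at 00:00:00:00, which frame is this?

148544

Total seconds to the label: (0 × 3600 + 41 × 60 + 15) = 2475.
Frame index = 2475 × 60 + 44 = 148544.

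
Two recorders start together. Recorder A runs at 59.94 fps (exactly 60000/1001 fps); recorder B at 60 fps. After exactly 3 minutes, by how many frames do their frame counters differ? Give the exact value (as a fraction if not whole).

3 min = 180 s.
A emits 60000/1001 × 180 = 10800000/1001 frames; B emits 60 × 180 = 10800.
Difference = 10800/1001 frames (≈ 10.7892); B is ahead of A.

10800/1001 frames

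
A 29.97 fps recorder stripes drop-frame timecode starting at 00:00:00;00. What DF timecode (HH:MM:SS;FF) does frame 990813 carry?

09:11:00;05

Ten DF minutes hold 17982 frames, so frame 990813 lies in block 55 (frames 989010–1006991) with 1803 frames into that block.
The block's first minute is 1800 frames and the rest 1798 each; 1803 frames reaches minute 1, so 55 × 18 + 1 × 2 = 992 labels have been skipped so far.
Adding those back, label number 990813 + 992 = 991805 at 30 labels/s is 33060 s + 5 f = 9 h 11 min 0 s frame 5, i.e. 09:11:00;05.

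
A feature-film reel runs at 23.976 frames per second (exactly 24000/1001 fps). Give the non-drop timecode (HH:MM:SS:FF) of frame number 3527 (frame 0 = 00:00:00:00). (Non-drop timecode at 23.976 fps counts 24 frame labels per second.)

3527 ÷ 24 = 146 full seconds, remainder 23 frames.
146 s = 0 h 2 min 26 s.
Timecode: 00:02:26:23.

00:02:26:23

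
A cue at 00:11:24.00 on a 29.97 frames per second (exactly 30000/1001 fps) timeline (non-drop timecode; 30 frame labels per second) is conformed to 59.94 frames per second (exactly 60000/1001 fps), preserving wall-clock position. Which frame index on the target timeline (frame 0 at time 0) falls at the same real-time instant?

frame 41040

Source frame index: (0×3600 + 11×60 + 24) × 30 + 0 = 20520.
Real time: 20520 / (30000/1001) = 171171/250 s.
Target frame: (171171/250) × (60000/1001) = 41040.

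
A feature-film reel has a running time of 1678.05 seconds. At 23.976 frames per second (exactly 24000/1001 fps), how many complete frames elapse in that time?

40232 frames

Frames = 1678.05 × 24000/1001 = 3661200/91 ≈ 40232.9670.
Complete frames: 40232.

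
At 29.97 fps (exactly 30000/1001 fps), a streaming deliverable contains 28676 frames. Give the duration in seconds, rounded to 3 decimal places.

Running time = 28676 × 1001/30000 = 7176169/7500 s ≈ 956.823 s.

956.823 seconds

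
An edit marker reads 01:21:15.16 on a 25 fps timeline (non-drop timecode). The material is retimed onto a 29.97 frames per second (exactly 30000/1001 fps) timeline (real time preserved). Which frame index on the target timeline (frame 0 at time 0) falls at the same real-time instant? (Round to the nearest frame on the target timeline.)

frame 146123

Source frame index: (1×3600 + 21×60 + 15) × 25 + 16 = 121891.
Real time: 121891 / (25) = 121891/25 s.
Target frame: (121891/25) × (30000/1001) = 1899600/13 ≈ 146123.077 → 146123.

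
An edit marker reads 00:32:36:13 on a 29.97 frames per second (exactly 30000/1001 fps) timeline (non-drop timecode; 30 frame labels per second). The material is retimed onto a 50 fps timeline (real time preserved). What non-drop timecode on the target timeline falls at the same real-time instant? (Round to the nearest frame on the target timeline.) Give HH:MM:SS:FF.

Source frame index: (0×3600 + 32×60 + 36) × 30 + 13 = 58693.
Real time: 58693 / (30000/1001) = 58751693/30000 s.
Target frame: (58751693/30000) × (50) = 58751693/600 ≈ 97919.488 → 97919.
At 50 labels/s: frame 97919 → 00:32:38:19.

00:32:38:19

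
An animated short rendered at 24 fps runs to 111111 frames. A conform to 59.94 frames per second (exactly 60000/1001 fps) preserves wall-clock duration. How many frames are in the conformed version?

Target frames = source frames × (target rate / source rate) = 111111 × (60000/1001)/(24) = 111111 × 2500/1001 = 277500.

277500 frames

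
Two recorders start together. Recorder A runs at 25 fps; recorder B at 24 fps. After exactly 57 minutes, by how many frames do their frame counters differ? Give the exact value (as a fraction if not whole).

57 min = 3420 s.
A emits 25 × 3420 = 85500 frames; B emits 24 × 3420 = 82080.
Difference = 3420 frames; B is behind A.

3420 frames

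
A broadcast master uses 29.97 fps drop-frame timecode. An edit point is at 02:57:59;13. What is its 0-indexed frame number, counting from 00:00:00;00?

320063

Complete 10-minute blocks: 17, each 17982 frames → 305694.
Remaining 7 whole minutes in the current block: 1800 + 6 × 1798 = 12588 frames.
Within the current minute: 59 × 30 + 13 − 2 = 1781 (labels ;00/;01 skipped at this minute). Total = 305694 + 12588 + 1781 = 320063.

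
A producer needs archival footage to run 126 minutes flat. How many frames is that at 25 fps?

126 min = 7560 s.
Frames = 7560 × 25 = 189000.

189000 frames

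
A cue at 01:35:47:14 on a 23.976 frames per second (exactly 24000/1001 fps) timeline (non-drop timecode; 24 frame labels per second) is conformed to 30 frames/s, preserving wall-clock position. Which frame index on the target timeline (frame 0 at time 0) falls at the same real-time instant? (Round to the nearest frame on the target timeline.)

Source frame index: (1×3600 + 35×60 + 47) × 24 + 14 = 137942.
Real time: 137942 / (24000/1001) = 69039971/12000 s.
Target frame: (69039971/12000) × (30) = 69039971/400 ≈ 172599.927 → 172600.

frame 172600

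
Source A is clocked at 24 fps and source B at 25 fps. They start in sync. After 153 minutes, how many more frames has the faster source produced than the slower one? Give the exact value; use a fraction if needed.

9180 frames

153 min = 9180 s.
A emits 24 × 9180 = 220320 frames; B emits 25 × 9180 = 229500.
Difference = 9180 frames; B is ahead of A.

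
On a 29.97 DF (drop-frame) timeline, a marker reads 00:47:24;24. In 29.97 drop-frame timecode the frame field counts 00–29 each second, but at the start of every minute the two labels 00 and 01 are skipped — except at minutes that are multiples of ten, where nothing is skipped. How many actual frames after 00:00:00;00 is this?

As if non-drop at 30 labels/s: (0 × 3600 + 47 × 60 + 24) × 30 + 24 = 85344.
Minute boundaries passed: 47; those not divisible by 10: 47 − 4 = 43; dropped labels = 2 × 43 = 86.
Actual frame index = 85344 − 86 = 85258.

85258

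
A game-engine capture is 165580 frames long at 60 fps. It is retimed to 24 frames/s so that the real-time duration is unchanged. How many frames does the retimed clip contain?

Target frames = source frames × (target rate / source rate) = 165580 × (24)/(60) = 165580 × 2/5 = 66232.

66232 frames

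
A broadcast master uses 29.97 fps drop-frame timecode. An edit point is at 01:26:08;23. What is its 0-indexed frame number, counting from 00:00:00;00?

154907

As if non-drop at 30 labels/s: (1 × 3600 + 26 × 60 + 8) × 30 + 23 = 155063.
Minute boundaries passed: 86; those not divisible by 10: 86 − 8 = 78; dropped labels = 2 × 78 = 156.
Actual frame index = 155063 − 156 = 154907.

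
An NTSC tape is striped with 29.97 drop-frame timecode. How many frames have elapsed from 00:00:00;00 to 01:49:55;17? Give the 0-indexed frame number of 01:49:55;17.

As if non-drop at 30 labels/s: (1 × 3600 + 49 × 60 + 55) × 30 + 17 = 197867.
Minute boundaries passed: 109; those not divisible by 10: 109 − 10 = 99; dropped labels = 2 × 99 = 198.
Actual frame index = 197867 − 198 = 197669.

197669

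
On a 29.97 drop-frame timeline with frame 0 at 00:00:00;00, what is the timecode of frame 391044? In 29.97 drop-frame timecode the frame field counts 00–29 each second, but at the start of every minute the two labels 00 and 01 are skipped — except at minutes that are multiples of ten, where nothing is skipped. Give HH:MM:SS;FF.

Ten DF minutes hold 17982 frames, so frame 391044 lies in block 21 (frames 377622–395603) with 13422 frames into that block.
The block's first minute is 1800 frames and the rest 1798 each; 13422 frames reaches minute 7, so 21 × 18 + 7 × 2 = 392 labels have been skipped so far.
Adding those back, label number 391044 + 392 = 391436 at 30 labels/s is 13047 s + 26 f = 3 h 37 min 27 s frame 26, i.e. 03:37:27;26.

03:37:27;26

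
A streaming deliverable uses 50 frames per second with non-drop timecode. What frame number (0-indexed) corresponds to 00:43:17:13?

Total seconds to the label: (0 × 3600 + 43 × 60 + 17) = 2597.
Frame index = 2597 × 50 + 13 = 129863.

frame 129863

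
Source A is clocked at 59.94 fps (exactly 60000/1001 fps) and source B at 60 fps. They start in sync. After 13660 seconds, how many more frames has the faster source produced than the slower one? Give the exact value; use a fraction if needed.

819600/1001 frames

A emits 60000/1001 × 13660 = 819600000/1001 frames; B emits 60 × 13660 = 819600.
Difference = 819600/1001 frames (≈ 818.7812); B is ahead of A.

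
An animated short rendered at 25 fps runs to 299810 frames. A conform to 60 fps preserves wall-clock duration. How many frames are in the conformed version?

719544 frames

Target frames = source frames × (target rate / source rate) = 299810 × (60)/(25) = 299810 × 12/5 = 719544.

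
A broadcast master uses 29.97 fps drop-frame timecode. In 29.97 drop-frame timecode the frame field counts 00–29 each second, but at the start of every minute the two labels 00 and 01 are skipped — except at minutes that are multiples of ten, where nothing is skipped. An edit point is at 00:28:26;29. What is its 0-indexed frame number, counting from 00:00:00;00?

51157

As if non-drop at 30 labels/s: (0 × 3600 + 28 × 60 + 26) × 30 + 29 = 51209.
Minute boundaries passed: 28; those not divisible by 10: 28 − 2 = 26; dropped labels = 2 × 26 = 52.
Actual frame index = 51209 − 52 = 51157.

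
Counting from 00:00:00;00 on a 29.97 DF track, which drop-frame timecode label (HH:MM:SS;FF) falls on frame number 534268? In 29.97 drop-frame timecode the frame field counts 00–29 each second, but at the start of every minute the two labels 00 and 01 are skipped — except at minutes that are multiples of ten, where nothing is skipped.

Each 10-minute DF block holds 10 × 60 × 30 − 9 × 2 = 17982 frames. 534268 ÷ 17982 → 29 full blocks, remainder 12790.
Within the partial block the first minute is 1800 frames and each further minute 1798, so 7 further minute boundaries passed. Total skipped labels = 18 × 29 + 2 × 7 = 536.
Non-drop label index = 534268 + 536 = 534804; at 30 labels/s that is 04:57:06:24, i.e. DF 04:57:06;24.

04:57:06;24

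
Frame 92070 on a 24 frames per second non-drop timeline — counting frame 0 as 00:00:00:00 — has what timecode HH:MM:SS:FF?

01:03:56:06

92070 ÷ 24 = 3836 full seconds, remainder 6 frames.
3836 s = 1 h 3 min 56 s.
Timecode: 01:03:56:06.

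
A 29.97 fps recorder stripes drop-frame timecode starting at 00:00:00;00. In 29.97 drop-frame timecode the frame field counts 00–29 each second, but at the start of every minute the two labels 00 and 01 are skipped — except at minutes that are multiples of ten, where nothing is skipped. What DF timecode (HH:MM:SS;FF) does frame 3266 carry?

Ten DF minutes hold 17982 frames, so frame 3266 lies in block 0 (frames 0–17981) with 3266 frames into that block.
The block's first minute is 1800 frames and the rest 1798 each; 3266 frames reaches minute 1, so 0 × 18 + 1 × 2 = 2 labels have been skipped so far.
Adding those back, label number 3266 + 2 = 3268 at 30 labels/s is 108 s + 28 f = 0 h 1 min 48 s frame 28, i.e. 00:01:48;28.

00:01:48;28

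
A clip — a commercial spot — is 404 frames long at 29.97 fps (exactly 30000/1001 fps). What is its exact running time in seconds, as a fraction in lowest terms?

101101/7500 seconds

Running time = 404 ÷ (30000/1001) = 404 × 1001/30000 = 101101/7500 s.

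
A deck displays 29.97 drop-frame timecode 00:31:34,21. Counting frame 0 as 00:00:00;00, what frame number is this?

56785

Complete 10-minute blocks: 3, each 17982 frames → 53946.
Remaining 1 whole minute in the current block: 1800 + 0 × 1798 = 1800 frames.
Within the current minute: 34 × 30 + 21 − 2 = 1039 (labels ;00/;01 skipped at this minute). Total = 53946 + 1800 + 1039 = 56785.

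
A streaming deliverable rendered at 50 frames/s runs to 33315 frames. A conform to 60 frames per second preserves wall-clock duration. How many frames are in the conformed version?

Frames at target rate = 33315 × (60) / (50) = 39978.

39978 frames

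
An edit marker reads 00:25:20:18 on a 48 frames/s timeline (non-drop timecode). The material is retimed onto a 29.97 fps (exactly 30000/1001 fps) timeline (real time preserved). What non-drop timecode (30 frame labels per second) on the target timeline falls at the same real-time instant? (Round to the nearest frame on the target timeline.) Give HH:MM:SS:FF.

00:25:18:26

Source frame index: (0×3600 + 25×60 + 20) × 48 + 18 = 72978.
Real time: 72978 / (48) = 12163/8 s.
Target frame: (12163/8) × (30000/1001) = 45611250/1001 ≈ 45565.684 → 45566.
At 30 labels/s: frame 45566 → 00:25:18:26.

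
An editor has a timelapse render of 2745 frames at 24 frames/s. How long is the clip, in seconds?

114.375 seconds

Running time = 2745 / (24) = 114.375 s.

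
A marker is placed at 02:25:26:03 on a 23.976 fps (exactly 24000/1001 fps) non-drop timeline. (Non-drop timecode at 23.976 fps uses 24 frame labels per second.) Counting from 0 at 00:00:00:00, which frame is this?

Total seconds to the label: (2 × 3600 + 25 × 60 + 26) = 8726.
Frame index = 8726 × 24 + 3 = 209427.

frame 209427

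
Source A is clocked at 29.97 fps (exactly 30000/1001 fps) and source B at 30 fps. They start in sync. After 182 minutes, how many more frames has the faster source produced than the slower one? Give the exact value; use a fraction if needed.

3600/11 frames

182 min = 10920 s.
A emits 30000/1001 × 10920 = 3600000/11 frames; B emits 30 × 10920 = 327600.
Difference = 3600/11 frames (≈ 327.2727); B is ahead of A.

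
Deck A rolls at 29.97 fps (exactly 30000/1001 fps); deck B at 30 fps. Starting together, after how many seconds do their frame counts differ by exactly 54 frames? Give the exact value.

The gap grows by |30 − 30000/1001| = 30/1001 frames per second.
Time for a 54-frame gap: 54 ÷ (30/1001) = 1801.8 s.

1801.8 seconds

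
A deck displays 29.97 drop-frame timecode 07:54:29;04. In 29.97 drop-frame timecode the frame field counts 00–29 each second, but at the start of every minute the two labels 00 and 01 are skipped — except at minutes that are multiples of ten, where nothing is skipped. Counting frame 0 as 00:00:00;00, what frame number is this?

853220

As if non-drop at 30 labels/s: (7 × 3600 + 54 × 60 + 29) × 30 + 4 = 854074.
Minute boundaries passed: 474; those not divisible by 10: 474 − 47 = 427; dropped labels = 2 × 427 = 854.
Actual frame index = 854074 − 854 = 853220.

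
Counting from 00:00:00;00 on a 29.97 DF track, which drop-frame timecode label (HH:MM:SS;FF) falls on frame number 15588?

Each 10-minute DF block holds 10 × 60 × 30 − 9 × 2 = 17982 frames. 15588 ÷ 17982 → 0 full blocks, remainder 15588.
Within the partial block the first minute is 1800 frames and each further minute 1798, so 8 further minute boundaries passed. Total skipped labels = 18 × 0 + 2 × 8 = 16.
Non-drop label index = 15588 + 16 = 15604; at 30 labels/s that is 00:08:40:04, i.e. DF 00:08:40;04.

00:08:40;04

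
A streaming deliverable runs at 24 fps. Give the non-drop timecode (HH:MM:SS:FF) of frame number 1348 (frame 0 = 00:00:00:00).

00:00:56:04

1348 ÷ 24 = 56 full seconds, remainder 4 frames.
56 s = 0 h 0 min 56 s.
Timecode: 00:00:56:04.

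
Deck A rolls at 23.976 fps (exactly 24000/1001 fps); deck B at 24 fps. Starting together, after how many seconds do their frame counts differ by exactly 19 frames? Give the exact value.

The gap grows by |24 − 24000/1001| = 24/1001 frames per second.
Time for a 19-frame gap: 19 ÷ (24/1001) = 19019/24 s.

19019/24 seconds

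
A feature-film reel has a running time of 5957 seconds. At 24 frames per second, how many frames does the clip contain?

Frames = 5957 × 24 = 142968.

142968 frames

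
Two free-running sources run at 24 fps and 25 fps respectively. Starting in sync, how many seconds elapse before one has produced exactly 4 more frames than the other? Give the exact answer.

The gap grows by |25 − 24| = 1 frame per second.
Time for a 4-frame gap: 4 ÷ (1) = 4 s.

4 seconds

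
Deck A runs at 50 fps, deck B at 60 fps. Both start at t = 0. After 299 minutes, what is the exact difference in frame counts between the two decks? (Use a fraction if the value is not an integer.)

299 min = 17940 s.
A emits 50 × 17940 = 897000 frames; B emits 60 × 17940 = 1076400.
Difference = 179400 frames; B is ahead of A.

179400 frames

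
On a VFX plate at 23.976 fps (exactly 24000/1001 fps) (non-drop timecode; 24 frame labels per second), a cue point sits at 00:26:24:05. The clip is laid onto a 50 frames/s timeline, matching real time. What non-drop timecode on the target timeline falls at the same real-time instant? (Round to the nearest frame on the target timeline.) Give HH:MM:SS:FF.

00:26:25:40

Source frame index: (0×3600 + 26×60 + 24) × 24 + 5 = 38021.
Real time: 38021 / (24000/1001) = 38059021/24000 s.
Target frame: (38059021/24000) × (50) = 38059021/480 ≈ 79289.627 → 79290.
At 50 labels/s: frame 79290 → 00:26:25:40.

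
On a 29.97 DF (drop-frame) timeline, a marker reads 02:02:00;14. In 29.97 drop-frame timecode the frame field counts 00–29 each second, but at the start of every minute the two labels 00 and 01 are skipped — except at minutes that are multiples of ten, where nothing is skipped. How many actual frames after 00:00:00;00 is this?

Complete 10-minute blocks: 12, each 17982 frames → 215784.
Remaining 2 whole minutes in the current block: 1800 + 1 × 1798 = 3598 frames.
Within the current minute: 0 × 30 + 14 − 2 = 12 (labels ;00/;01 skipped at this minute). Total = 215784 + 3598 + 12 = 219394.

219394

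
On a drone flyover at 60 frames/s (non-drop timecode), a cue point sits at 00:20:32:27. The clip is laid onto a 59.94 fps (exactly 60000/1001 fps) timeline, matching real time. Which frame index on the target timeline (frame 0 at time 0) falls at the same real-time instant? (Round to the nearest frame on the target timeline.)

frame 73873

Source frame index: (0×3600 + 20×60 + 32) × 60 + 27 = 73947.
Real time: 73947 / (60) = 24649/20 s.
Target frame: (24649/20) × (60000/1001) = 73947000/1001 ≈ 73873.127 → 73873.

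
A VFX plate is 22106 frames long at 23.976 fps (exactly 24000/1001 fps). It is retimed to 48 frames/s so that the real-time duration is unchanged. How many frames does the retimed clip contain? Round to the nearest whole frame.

44256 frames

Frames at target rate = 22106 × (48) / (24000/1001) = 11064053/250 ≈ 44256.212.
Nearest whole frame: 44256.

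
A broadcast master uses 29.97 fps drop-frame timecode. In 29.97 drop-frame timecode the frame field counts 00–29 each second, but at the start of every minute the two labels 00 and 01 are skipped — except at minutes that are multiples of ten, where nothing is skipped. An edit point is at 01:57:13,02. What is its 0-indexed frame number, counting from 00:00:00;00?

210780

As if non-drop at 30 labels/s: (1 × 3600 + 57 × 60 + 13) × 30 + 2 = 210992.
Minute boundaries passed: 117; those not divisible by 10: 117 − 11 = 106; dropped labels = 2 × 106 = 212.
Actual frame index = 210992 − 212 = 210780.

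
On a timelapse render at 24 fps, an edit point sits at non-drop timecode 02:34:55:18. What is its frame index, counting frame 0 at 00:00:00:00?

Total seconds to the label: (2 × 3600 + 34 × 60 + 55) = 9295.
Frame index = 9295 × 24 + 18 = 223098.

frame 223098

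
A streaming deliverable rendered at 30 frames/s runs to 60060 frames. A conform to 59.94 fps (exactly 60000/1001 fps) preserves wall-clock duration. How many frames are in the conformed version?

120000 frames

Target frames = source frames × (target rate / source rate) = 60060 × (60000/1001)/(30) = 60060 × 2000/1001 = 120000.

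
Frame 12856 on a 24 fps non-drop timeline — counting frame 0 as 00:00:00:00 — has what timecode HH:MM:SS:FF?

12856 ÷ 24 = 535 full seconds, remainder 16 frames.
535 s = 0 h 8 min 55 s.
Timecode: 00:08:55:16.

00:08:55:16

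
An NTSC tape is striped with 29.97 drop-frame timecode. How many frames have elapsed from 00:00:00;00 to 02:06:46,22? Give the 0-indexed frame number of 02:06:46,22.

227974

Complete 10-minute blocks: 12, each 17982 frames → 215784.
Remaining 6 whole minutes in the current block: 1800 + 5 × 1798 = 10790 frames.
Within the current minute: 46 × 30 + 22 − 2 = 1400 (labels ;00/;01 skipped at this minute). Total = 215784 + 10790 + 1400 = 227974.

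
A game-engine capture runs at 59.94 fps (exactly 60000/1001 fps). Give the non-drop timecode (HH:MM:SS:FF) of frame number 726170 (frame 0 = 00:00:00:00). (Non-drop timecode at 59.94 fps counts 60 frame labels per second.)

03:21:42:50

726170 ÷ 60 = 12102 full seconds, remainder 50 frames.
12102 s = 3 h 21 min 42 s.
Timecode: 03:21:42:50.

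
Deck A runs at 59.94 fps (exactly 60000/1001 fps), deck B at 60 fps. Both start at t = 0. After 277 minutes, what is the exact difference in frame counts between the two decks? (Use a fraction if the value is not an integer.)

997200/1001 frames

277 min = 16620 s.
A emits 60000/1001 × 16620 = 997200000/1001 frames; B emits 60 × 16620 = 997200.
Difference = 997200/1001 frames (≈ 996.2038); B is ahead of A.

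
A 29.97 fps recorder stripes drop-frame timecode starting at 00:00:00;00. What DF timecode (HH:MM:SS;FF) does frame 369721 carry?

03:25:36;11

Ten DF minutes hold 17982 frames, so frame 369721 lies in block 20 (frames 359640–377621) with 10081 frames into that block.
The block's first minute is 1800 frames and the rest 1798 each; 10081 frames reaches minute 5, so 20 × 18 + 5 × 2 = 370 labels have been skipped so far.
Adding those back, label number 369721 + 370 = 370091 at 30 labels/s is 12336 s + 11 f = 3 h 25 min 36 s frame 11, i.e. 03:25:36;11.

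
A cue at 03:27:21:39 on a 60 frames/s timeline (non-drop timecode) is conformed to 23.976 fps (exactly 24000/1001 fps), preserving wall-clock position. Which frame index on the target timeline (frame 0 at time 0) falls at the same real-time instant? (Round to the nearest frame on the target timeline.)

Source frame index: (3×3600 + 27×60 + 21) × 60 + 39 = 746499.
Real time: 746499 / (60) = 248833/20 s.
Target frame: (248833/20) × (24000/1001) = 22969200/77 ≈ 298301.299 → 298301.

frame 298301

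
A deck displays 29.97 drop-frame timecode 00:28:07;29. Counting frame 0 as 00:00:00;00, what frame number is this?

Complete 10-minute blocks: 2, each 17982 frames → 35964.
Remaining 8 whole minutes in the current block: 1800 + 7 × 1798 = 14386 frames.
Within the current minute: 7 × 30 + 29 − 2 = 237 (labels ;00/;01 skipped at this minute). Total = 35964 + 14386 + 237 = 50587.

50587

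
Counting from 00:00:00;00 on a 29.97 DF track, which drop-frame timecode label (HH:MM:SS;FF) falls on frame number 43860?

00:24:23;14

Each 10-minute DF block holds 10 × 60 × 30 − 9 × 2 = 17982 frames. 43860 ÷ 17982 → 2 full blocks, remainder 7896.
Within the partial block the first minute is 1800 frames and each further minute 1798, so 4 further minute boundaries passed. Total skipped labels = 18 × 2 + 2 × 4 = 44.
Non-drop label index = 43860 + 44 = 43904; at 30 labels/s that is 00:24:23:14, i.e. DF 00:24:23;14.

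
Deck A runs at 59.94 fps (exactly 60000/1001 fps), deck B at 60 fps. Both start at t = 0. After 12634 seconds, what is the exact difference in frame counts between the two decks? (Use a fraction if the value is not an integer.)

A emits 60000/1001 × 12634 = 758040000/1001 frames; B emits 60 × 12634 = 758040.
Difference = 758040/1001 frames (≈ 757.2827); B is ahead of A.

758040/1001 frames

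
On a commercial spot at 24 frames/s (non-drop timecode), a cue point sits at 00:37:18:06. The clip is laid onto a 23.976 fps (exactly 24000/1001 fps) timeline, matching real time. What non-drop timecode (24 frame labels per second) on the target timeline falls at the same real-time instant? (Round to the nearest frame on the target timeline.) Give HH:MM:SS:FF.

00:37:16:00

Source frame index: (0×3600 + 37×60 + 18) × 24 + 6 = 53718.
Real time: 53718 / (24) = 8953/4 s.
Target frame: (8953/4) × (24000/1001) = 7674000/143 ≈ 53664.336 → 53664.
At 24 labels/s: frame 53664 → 00:37:16:00.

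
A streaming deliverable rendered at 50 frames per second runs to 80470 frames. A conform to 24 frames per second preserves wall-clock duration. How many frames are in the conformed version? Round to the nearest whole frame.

Frames at target rate = 80470 × (24) / (50) = 193128/5 ≈ 38625.600.
Nearest whole frame: 38626.

38626 frames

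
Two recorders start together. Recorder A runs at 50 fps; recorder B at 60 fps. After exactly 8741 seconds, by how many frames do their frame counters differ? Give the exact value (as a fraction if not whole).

87410 frames

A emits 50 × 8741 = 437050 frames; B emits 60 × 8741 = 524460.
Difference = 87410 frames; B is ahead of A.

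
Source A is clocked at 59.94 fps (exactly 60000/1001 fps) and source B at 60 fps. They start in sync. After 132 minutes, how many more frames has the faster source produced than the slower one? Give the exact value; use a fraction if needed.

132 min = 7920 s.
A emits 60000/1001 × 7920 = 43200000/91 frames; B emits 60 × 7920 = 475200.
Difference = 43200/91 frames (≈ 474.7253); B is ahead of A.

43200/91 frames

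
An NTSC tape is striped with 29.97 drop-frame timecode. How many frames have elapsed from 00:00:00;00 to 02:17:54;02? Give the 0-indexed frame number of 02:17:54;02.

247974

Complete 10-minute blocks: 13, each 17982 frames → 233766.
Remaining 7 whole minutes in the current block: 1800 + 6 × 1798 = 12588 frames.
Within the current minute: 54 × 30 + 2 − 2 = 1620 (labels ;00/;01 skipped at this minute). Total = 233766 + 12588 + 1620 = 247974.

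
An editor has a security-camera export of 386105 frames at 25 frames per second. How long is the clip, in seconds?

15444.2 seconds

Running time = 386105 / (25) = 15444.2 s.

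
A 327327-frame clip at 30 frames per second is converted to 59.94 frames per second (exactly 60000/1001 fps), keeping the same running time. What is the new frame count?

654000 frames

Target frames = source frames × (target rate / source rate) = 327327 × (60000/1001)/(30) = 327327 × 2000/1001 = 654000.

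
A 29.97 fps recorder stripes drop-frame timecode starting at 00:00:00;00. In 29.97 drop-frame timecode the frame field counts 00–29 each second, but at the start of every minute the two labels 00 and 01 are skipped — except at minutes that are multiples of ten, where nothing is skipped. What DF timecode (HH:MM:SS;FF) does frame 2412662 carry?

22:21:42;16

Each 10-minute DF block holds 10 × 60 × 30 − 9 × 2 = 17982 frames. 2412662 ÷ 17982 → 134 full blocks, remainder 3074.
Within the partial block the first minute is 1800 frames and each further minute 1798, so 1 further minute boundary passed. Total skipped labels = 18 × 134 + 2 × 1 = 2414.
Non-drop label index = 2412662 + 2414 = 2415076; at 30 labels/s that is 22:21:42:16, i.e. DF 22:21:42;16.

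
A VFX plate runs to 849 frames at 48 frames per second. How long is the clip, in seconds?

Running time = 849 / (48) = 17.6875 s.

17.6875 seconds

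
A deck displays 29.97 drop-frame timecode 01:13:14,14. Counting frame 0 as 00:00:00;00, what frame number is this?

Complete 10-minute blocks: 7, each 17982 frames → 125874.
Remaining 3 whole minutes in the current block: 1800 + 2 × 1798 = 5396 frames.
Within the current minute: 14 × 30 + 14 − 2 = 432 (labels ;00/;01 skipped at this minute). Total = 125874 + 5396 + 432 = 131702.

131702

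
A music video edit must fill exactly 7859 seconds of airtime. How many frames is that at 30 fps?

235770 frames

Frames = 7859 × 30 = 235770.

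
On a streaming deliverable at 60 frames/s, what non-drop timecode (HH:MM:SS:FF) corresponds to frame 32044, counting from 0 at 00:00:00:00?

32044 ÷ 60 = 534 full seconds, remainder 4 frames.
534 s = 0 h 8 min 54 s.
Timecode: 00:08:54:04.

00:08:54:04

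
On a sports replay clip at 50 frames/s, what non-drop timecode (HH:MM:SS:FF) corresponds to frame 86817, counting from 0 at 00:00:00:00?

00:28:56:17

86817 ÷ 50 = 1736 full seconds, remainder 17 frames.
1736 s = 0 h 28 min 56 s.
Timecode: 00:28:56:17.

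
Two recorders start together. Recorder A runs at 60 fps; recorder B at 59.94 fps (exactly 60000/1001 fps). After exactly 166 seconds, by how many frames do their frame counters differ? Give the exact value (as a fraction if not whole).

9960/1001 frames

A emits 60 × 166 = 9960 frames; B emits 60000/1001 × 166 = 9960000/1001.
Difference = 9960/1001 frames (≈ 9.9500); B is behind A.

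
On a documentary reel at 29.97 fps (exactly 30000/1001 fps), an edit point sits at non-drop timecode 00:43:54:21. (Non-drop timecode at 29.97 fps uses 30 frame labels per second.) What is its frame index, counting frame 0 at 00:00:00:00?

79041

Total seconds to the label: (0 × 3600 + 43 × 60 + 54) = 2634.
Frame index = 2634 × 30 + 21 = 79041.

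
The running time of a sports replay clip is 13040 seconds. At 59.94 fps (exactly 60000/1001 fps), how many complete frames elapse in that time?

781618 frames

Frames = 13040 × 60000/1001 = 782400000/1001 ≈ 781618.3816.
Complete frames: 781618.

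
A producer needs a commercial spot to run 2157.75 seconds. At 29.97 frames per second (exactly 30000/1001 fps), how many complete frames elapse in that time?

Frames = 2157.75 × 30000/1001 = 9247500/143 ≈ 64667.8322.
Complete frames: 64667.

64667 frames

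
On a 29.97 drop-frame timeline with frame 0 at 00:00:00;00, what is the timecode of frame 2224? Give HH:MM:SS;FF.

Ten DF minutes hold 17982 frames, so frame 2224 lies in block 0 (frames 0–17981) with 2224 frames into that block.
The block's first minute is 1800 frames and the rest 1798 each; 2224 frames reaches minute 1, so 0 × 18 + 1 × 2 = 2 labels have been skipped so far.
Adding those back, label number 2224 + 2 = 2226 at 30 labels/s is 74 s + 6 f = 0 h 1 min 14 s frame 6, i.e. 00:01:14;06.

00:01:14;06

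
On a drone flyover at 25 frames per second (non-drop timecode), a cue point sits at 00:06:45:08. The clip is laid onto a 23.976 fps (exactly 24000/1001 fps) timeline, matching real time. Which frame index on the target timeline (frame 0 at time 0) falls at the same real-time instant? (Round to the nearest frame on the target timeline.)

frame 9718

Source frame index: (0×3600 + 6×60 + 45) × 25 + 8 = 10133.
Real time: 10133 / (25) = 10133/25 s.
Target frame: (10133/25) × (24000/1001) = 9727680/1001 ≈ 9717.962 → 9718.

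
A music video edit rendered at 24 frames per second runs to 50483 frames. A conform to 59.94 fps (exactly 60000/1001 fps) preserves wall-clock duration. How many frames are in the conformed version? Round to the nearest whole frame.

126081 frames

Frames at target rate = 50483 × (60000/1001) / (24) = 126207500/1001 ≈ 126081.419.
Nearest whole frame: 126081.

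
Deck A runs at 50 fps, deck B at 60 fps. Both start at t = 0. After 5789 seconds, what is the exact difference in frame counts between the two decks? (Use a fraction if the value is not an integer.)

57890 frames

A emits 50 × 5789 = 289450 frames; B emits 60 × 5789 = 347340.
Difference = 57890 frames; B is ahead of A.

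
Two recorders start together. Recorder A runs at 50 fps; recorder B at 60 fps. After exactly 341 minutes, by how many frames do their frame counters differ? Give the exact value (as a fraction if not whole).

341 min = 20460 s.
A emits 50 × 20460 = 1023000 frames; B emits 60 × 20460 = 1227600.
Difference = 204600 frames; B is ahead of A.

204600 frames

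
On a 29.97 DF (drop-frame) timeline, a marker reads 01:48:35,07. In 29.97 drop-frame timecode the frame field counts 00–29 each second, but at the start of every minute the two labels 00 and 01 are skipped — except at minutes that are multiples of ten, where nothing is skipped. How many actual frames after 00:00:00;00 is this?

As if non-drop at 30 labels/s: (1 × 3600 + 48 × 60 + 35) × 30 + 7 = 195457.
Minute boundaries passed: 108; those not divisible by 10: 108 − 10 = 98; dropped labels = 2 × 98 = 196.
Actual frame index = 195457 − 196 = 195261.

195261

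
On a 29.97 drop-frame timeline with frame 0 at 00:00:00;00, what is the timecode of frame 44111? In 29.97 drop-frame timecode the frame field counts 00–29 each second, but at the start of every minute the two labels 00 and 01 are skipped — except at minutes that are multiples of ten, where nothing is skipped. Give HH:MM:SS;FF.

00:24:31;25

Each 10-minute DF block holds 10 × 60 × 30 − 9 × 2 = 17982 frames. 44111 ÷ 17982 → 2 full blocks, remainder 8147.
Within the partial block the first minute is 1800 frames and each further minute 1798, so 4 further minute boundaries passed. Total skipped labels = 18 × 2 + 2 × 4 = 44.
Non-drop label index = 44111 + 44 = 44155; at 30 labels/s that is 00:24:31:25, i.e. DF 00:24:31;25.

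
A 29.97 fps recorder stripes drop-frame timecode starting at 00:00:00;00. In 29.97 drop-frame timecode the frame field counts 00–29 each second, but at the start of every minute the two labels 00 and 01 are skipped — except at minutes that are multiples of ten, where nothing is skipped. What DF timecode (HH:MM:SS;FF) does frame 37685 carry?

00:20:57;11

Ten DF minutes hold 17982 frames, so frame 37685 lies in block 2 (frames 35964–53945) with 1721 frames into that block.
The block's first minute is 1800 frames and the rest 1798 each; 1721 frames reaches minute 0, so 2 × 18 + 0 × 2 = 36 labels have been skipped so far.
Adding those back, label number 37685 + 36 = 37721 at 30 labels/s is 1257 s + 11 f = 0 h 20 min 57 s frame 11, i.e. 00:20:57;11.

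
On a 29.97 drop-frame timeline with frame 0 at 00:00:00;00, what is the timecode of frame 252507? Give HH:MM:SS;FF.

02:20:25;09

Ten DF minutes hold 17982 frames, so frame 252507 lies in block 14 (frames 251748–269729) with 759 frames into that block.
The block's first minute is 1800 frames and the rest 1798 each; 759 frames reaches minute 0, so 14 × 18 + 0 × 2 = 252 labels have been skipped so far.
Adding those back, label number 252507 + 252 = 252759 at 30 labels/s is 8425 s + 9 f = 2 h 20 min 25 s frame 9, i.e. 02:20:25;09.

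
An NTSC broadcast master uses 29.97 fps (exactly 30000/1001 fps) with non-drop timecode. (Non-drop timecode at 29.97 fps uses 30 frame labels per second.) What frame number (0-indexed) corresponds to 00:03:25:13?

frame 6163

Total seconds to the label: (0 × 3600 + 3 × 60 + 25) = 205.
Frame index = 205 × 30 + 13 = 6163.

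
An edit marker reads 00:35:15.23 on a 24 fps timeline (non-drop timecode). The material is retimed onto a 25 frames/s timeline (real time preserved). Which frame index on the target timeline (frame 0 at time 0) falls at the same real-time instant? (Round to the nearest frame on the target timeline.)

frame 52899

Source frame index: (0×3600 + 35×60 + 15) × 24 + 23 = 50783.
Real time: 50783 / (24) = 50783/24 s.
Target frame: (50783/24) × (25) = 1269575/24 ≈ 52898.958 → 52899.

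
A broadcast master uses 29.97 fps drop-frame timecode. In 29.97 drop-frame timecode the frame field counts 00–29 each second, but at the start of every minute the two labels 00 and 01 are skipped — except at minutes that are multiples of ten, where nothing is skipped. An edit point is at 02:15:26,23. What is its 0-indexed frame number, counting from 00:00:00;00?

243559

Complete 10-minute blocks: 13, each 17982 frames → 233766.
Remaining 5 whole minutes in the current block: 1800 + 4 × 1798 = 8992 frames.
Within the current minute: 26 × 30 + 23 − 2 = 801 (labels ;00/;01 skipped at this minute). Total = 233766 + 8992 + 801 = 243559.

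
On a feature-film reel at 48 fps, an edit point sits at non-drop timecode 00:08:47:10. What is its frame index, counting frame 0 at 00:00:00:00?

frame 25306

Total seconds to the label: (0 × 3600 + 8 × 60 + 47) = 527.
Frame index = 527 × 48 + 10 = 25306.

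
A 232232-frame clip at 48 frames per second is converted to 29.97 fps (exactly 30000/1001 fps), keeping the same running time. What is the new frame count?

145000 frames

Target frames = source frames × (target rate / source rate) = 232232 × (30000/1001)/(48) = 232232 × 625/1001 = 145000.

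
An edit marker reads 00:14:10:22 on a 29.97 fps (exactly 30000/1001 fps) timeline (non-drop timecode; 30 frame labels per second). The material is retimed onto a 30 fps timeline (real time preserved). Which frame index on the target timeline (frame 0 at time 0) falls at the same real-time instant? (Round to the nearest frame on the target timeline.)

Source frame index: (0×3600 + 14×60 + 10) × 30 + 22 = 25522.
Real time: 25522 / (30000/1001) = 12773761/15000 s.
Target frame: (12773761/15000) × (30) = 12773761/500 ≈ 25547.522 → 25548.

frame 25548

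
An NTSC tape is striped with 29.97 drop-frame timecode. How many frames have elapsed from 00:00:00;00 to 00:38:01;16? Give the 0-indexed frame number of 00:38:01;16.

68376

As if non-drop at 30 labels/s: (0 × 3600 + 38 × 60 + 1) × 30 + 16 = 68446.
Minute boundaries passed: 38; those not divisible by 10: 38 − 3 = 35; dropped labels = 2 × 35 = 70.
Actual frame index = 68446 − 70 = 68376.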